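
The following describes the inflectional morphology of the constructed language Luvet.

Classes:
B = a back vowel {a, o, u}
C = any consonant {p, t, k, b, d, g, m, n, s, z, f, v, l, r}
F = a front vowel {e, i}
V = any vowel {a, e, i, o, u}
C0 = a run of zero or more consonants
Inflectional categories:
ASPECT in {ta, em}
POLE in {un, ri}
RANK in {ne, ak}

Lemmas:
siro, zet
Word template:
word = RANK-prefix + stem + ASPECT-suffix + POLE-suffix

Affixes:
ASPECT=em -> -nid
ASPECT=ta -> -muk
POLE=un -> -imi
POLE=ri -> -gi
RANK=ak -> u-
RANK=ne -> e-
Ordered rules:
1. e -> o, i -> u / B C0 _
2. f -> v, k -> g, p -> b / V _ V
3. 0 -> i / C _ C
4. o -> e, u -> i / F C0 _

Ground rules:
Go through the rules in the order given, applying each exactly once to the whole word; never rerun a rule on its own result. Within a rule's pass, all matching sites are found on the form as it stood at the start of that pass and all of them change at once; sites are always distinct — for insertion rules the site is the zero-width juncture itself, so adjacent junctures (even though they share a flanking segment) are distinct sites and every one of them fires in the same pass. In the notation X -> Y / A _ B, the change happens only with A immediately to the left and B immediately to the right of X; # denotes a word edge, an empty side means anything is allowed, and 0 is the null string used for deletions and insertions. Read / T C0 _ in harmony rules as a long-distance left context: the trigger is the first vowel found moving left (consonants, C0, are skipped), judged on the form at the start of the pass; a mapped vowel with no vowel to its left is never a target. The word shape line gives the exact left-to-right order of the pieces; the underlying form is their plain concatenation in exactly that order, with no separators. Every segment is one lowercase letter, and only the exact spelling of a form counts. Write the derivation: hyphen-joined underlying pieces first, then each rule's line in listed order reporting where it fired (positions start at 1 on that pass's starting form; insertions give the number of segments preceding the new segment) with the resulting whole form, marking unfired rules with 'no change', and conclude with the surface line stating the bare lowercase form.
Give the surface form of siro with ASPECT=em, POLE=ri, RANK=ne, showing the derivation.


underlying: e-siro-nid-gi
1. e -> o, i -> u / B C0 _: fires at position(s) 7: esironudgi
2. f -> v, k -> g, p -> b / V _ V: no change
3. 0 -> i / C _ C: inserts after position(s) 8: esironudigi
4. o -> e, u -> i / F C0 _: fires at position(s) 5: esirenudigi
surface: esirenudigi


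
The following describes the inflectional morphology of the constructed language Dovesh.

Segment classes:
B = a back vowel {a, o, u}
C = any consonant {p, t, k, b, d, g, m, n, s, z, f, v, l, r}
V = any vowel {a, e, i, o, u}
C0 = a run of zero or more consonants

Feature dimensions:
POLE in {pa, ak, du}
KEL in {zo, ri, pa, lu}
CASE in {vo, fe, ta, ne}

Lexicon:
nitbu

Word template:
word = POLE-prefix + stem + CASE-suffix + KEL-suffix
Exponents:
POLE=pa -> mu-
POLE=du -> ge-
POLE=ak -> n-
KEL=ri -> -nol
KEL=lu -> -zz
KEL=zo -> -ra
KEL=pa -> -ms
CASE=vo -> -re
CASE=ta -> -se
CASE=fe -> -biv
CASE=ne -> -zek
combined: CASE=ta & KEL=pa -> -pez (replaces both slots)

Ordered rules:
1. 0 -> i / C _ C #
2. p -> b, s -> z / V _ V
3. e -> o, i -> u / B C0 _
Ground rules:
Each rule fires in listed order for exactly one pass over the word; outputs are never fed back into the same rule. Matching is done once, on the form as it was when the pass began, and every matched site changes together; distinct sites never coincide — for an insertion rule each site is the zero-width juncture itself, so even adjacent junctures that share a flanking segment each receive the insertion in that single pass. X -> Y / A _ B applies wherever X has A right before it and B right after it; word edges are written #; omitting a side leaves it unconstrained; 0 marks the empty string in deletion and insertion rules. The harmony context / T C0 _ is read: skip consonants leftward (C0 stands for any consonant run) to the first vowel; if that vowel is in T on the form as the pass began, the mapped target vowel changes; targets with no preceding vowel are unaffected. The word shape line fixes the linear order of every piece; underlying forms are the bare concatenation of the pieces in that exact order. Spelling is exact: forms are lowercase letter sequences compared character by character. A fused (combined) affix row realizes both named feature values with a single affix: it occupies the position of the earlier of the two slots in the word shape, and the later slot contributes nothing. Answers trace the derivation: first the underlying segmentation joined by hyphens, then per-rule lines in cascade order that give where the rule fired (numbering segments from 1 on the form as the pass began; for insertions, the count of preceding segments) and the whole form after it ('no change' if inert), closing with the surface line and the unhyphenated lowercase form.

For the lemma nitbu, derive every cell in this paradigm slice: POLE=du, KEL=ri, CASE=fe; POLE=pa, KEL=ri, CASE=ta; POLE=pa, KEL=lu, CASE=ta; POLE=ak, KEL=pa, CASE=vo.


cell POLE=du, KEL=ri, CASE=fe:
underlying: ge-nitbu-biv-nol
1. 0 -> i / C _ C #: no change
2. p -> b, s -> z / V _ V: no change
3. e -> o, i -> u / B C0 _: fires at position(s) 9: genitbubuvnol
surface: genitbubuvnol

cell POLE=pa, KEL=ri, CASE=ta:
underlying: mu-nitbu-se-nol
1. 0 -> i / C _ C #: no change
2. p -> b, s -> z / V _ V: fires at position(s) 8: munitbuzenol
3. e -> o, i -> u / B C0 _: fires at position(s) 4, 9: munutbuzonol
surface: munutbuzonol

cell POLE=pa, KEL=lu, CASE=ta:
underlying: mu-nitbu-se-zz
1. 0 -> i / C _ C #: inserts after position(s) 10: munitbuseziz
2. p -> b, s -> z / V _ V: fires at position(s) 8: munitbuzeziz
3. e -> o, i -> u / B C0 _: fires at position(s) 4, 9: munutbuzoziz
surface: munutbuzoziz

cell POLE=ak, KEL=pa, CASE=vo:
underlying: n-nitbu-re-ms
1. 0 -> i / C _ C #: inserts after position(s) 9: nnitburemis
2. p -> b, s -> z / V _ V: no change
3. e -> o, i -> u / B C0 _: fires at position(s) 8: nnitburomis
surface: nnitburomis


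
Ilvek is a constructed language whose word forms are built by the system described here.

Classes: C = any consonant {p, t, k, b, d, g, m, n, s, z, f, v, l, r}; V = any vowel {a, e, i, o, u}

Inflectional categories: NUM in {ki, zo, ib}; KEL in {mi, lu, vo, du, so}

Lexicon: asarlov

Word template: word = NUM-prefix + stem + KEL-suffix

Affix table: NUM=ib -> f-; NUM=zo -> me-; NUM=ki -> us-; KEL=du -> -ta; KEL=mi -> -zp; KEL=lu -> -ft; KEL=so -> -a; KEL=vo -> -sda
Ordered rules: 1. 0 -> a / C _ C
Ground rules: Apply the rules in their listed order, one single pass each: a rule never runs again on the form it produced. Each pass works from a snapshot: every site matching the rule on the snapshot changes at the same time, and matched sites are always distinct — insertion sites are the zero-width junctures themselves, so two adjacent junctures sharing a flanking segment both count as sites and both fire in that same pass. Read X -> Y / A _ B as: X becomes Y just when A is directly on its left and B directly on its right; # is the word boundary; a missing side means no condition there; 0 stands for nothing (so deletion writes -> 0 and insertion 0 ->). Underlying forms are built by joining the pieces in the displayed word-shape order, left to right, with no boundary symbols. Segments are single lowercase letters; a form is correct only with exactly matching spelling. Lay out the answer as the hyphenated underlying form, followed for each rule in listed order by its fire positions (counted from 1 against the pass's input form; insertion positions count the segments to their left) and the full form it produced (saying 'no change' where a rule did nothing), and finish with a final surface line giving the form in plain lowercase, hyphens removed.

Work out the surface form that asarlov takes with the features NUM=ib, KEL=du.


underlying: f-asarlov-ta
1. 0 -> a / C _ C: inserts after position(s) 5, 8: fasaralovata
surface: fasaralovata


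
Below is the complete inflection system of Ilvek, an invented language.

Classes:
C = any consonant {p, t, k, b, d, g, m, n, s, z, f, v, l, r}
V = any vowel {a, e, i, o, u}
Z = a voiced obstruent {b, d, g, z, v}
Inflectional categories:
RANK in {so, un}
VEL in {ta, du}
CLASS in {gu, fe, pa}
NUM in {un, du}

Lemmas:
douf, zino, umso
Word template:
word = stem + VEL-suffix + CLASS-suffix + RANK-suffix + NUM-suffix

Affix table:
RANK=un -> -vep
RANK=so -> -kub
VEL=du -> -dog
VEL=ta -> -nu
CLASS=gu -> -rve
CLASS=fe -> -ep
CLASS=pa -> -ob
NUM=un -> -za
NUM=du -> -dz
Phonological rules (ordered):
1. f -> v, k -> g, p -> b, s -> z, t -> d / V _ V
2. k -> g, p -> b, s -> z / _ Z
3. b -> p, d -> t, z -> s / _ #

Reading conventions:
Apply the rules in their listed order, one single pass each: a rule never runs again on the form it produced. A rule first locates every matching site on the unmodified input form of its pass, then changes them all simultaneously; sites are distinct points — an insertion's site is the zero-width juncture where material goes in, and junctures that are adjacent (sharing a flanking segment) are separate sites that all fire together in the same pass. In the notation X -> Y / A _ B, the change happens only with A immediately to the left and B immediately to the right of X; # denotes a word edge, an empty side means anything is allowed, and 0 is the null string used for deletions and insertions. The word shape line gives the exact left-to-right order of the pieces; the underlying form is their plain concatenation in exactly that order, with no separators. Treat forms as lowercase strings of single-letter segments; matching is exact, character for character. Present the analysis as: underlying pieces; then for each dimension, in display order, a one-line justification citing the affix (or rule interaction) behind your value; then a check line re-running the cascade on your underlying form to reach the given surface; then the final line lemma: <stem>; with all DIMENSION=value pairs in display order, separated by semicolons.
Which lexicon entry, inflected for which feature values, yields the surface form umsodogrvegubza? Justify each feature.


underlying: umso-dog-rve-kub-za
RANK=so - signalled by the affix -kub
VEL=du - signalled by the affix -dog
CLASS=gu - signalled by the affix -rve
NUM=un - signalled by the affix -za
check: umsodogrvekubza -> umsodogrvegubza -> umsodogrvegubza -> umsodogrvegubza
lemma: umso; RANK=so; VEL=du; CLASS=gu; NUM=un


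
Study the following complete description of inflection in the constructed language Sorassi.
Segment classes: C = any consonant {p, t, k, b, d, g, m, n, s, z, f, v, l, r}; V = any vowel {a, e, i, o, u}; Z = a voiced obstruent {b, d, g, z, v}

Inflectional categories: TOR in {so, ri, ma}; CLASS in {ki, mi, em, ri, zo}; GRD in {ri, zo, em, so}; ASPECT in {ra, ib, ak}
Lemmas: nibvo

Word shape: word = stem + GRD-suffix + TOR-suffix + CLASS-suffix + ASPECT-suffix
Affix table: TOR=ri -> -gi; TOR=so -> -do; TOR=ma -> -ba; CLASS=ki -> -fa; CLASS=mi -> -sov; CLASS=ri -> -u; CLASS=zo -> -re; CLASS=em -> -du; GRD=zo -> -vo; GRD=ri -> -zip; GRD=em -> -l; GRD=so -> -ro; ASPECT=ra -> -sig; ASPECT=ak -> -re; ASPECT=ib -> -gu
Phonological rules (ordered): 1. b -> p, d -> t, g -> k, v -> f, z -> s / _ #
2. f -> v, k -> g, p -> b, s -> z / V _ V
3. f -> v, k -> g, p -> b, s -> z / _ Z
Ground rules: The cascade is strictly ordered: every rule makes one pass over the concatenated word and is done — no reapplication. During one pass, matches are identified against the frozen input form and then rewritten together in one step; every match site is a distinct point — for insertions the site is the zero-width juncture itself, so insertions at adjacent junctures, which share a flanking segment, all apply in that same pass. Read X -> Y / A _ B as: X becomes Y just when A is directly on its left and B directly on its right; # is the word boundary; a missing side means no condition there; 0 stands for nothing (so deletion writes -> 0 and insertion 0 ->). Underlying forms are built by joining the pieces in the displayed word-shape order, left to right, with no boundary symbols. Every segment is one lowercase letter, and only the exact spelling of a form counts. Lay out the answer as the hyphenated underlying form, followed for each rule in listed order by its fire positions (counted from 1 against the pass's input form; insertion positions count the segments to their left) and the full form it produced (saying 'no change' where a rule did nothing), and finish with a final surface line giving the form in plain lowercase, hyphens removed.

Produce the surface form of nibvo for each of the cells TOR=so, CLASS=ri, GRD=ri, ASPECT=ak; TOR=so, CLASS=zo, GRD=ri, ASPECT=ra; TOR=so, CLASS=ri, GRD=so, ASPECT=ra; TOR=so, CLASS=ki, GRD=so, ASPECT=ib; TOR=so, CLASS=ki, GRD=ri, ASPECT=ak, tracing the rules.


cell TOR=so, CLASS=ri, GRD=ri, ASPECT=ak:
underlying: nibvo-zip-do-u-re
1. b -> p, d -> t, g -> k, v -> f, z -> s / _ #: no change
2. f -> v, k -> g, p -> b, s -> z / V _ V: no change
3. f -> v, k -> g, p -> b, s -> z / _ Z: fires at position(s) 8: nibvozibdoure
surface: nibvozibdoure

cell TOR=so, CLASS=zo, GRD=ri, ASPECT=ra:
underlying: nibvo-zip-do-re-sig
1. b -> p, d -> t, g -> k, v -> f, z -> s / _ #: fires at position(s) 15: nibvozipdoresik
2. f -> v, k -> g, p -> b, s -> z / V _ V: fires at position(s) 13: nibvozipdorezik
3. f -> v, k -> g, p -> b, s -> z / _ Z: fires at position(s) 8: nibvozibdorezik
surface: nibvozibdorezik

cell TOR=so, CLASS=ri, GRD=so, ASPECT=ra:
underlying: nibvo-ro-do-u-sig
1. b -> p, d -> t, g -> k, v -> f, z -> s / _ #: fires at position(s) 13: nibvorodousik
2. f -> v, k -> g, p -> b, s -> z / V _ V: fires at position(s) 11: nibvorodouzik
3. f -> v, k -> g, p -> b, s -> z / _ Z: no change
surface: nibvorodouzik

cell TOR=so, CLASS=ki, GRD=so, ASPECT=ib:
underlying: nibvo-ro-do-fa-gu
1. b -> p, d -> t, g -> k, v -> f, z -> s / _ #: no change
2. f -> v, k -> g, p -> b, s -> z / V _ V: fires at position(s) 10: nibvorodovagu
3. f -> v, k -> g, p -> b, s -> z / _ Z: no change
surface: nibvorodovagu

cell TOR=so, CLASS=ki, GRD=ri, ASPECT=ak:
underlying: nibvo-zip-do-fa-re
1. b -> p, d -> t, g -> k, v -> f, z -> s / _ #: no change
2. f -> v, k -> g, p -> b, s -> z / V _ V: fires at position(s) 11: nibvozipdovare
3. f -> v, k -> g, p -> b, s -> z / _ Z: fires at position(s) 8: nibvozibdovare
surface: nibvozibdovare


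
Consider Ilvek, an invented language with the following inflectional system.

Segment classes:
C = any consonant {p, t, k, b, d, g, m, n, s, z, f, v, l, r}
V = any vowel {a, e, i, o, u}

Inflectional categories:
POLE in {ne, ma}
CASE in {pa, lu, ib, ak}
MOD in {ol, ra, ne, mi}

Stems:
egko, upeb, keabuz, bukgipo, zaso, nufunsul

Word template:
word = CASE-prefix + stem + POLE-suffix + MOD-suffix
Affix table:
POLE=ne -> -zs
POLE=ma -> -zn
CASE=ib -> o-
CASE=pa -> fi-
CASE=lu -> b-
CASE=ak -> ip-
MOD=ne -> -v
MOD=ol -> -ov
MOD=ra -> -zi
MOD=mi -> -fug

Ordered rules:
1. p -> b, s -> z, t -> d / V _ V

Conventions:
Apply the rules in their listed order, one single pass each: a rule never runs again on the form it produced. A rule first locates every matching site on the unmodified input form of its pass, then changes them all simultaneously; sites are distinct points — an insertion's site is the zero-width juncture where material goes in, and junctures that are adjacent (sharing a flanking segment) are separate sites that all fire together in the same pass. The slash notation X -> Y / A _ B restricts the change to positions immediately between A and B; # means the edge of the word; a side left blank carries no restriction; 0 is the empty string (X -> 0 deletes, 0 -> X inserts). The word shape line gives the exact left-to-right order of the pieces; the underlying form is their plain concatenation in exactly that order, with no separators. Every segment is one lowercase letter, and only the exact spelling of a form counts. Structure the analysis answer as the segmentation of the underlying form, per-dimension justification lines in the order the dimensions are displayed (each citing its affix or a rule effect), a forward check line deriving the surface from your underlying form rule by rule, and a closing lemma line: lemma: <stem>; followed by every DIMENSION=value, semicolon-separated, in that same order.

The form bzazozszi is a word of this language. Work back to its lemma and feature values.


underlying: b-zaso-zs-zi
POLE=ne - signalled by the affix -zs
CASE=lu - signalled by the affix b-
MOD=ra - signalled by the affix -zi
check: bzasozszi -> bzazozszi
lemma: zaso; POLE=ne; CASE=lu; MOD=ra


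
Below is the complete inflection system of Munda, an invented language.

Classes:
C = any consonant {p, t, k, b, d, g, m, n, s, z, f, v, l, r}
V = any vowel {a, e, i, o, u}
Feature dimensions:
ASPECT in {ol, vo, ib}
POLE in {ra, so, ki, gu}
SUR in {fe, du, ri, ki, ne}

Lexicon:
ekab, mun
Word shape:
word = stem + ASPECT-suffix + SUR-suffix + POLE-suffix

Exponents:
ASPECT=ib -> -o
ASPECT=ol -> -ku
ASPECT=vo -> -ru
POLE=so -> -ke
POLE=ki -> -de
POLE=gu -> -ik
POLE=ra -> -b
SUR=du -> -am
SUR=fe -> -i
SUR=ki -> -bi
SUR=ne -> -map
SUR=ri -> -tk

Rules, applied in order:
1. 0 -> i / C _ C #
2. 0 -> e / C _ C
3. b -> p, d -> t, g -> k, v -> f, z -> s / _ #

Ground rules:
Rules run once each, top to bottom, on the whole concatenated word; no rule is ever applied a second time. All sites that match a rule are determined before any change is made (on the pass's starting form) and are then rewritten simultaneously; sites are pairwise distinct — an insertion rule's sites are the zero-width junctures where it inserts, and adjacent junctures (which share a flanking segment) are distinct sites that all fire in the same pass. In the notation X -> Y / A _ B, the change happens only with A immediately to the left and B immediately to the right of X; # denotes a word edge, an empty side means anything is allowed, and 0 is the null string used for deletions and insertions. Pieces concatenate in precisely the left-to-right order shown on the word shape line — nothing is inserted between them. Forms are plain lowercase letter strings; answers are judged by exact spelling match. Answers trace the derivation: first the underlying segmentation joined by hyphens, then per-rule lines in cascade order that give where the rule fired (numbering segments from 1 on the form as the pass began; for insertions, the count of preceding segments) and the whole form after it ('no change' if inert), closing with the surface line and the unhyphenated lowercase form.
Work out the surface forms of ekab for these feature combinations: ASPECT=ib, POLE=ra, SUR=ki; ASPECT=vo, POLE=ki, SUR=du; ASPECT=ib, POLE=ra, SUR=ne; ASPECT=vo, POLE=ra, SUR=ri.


cell ASPECT=ib, POLE=ra, SUR=ki:
underlying: ekab-o-bi-b
1. 0 -> i / C _ C #: no change
2. 0 -> e / C _ C: no change
3. b -> p, d -> t, g -> k, v -> f, z -> s / _ #: fires at position(s) 8: ekabobip
surface: ekabobip

cell ASPECT=vo, POLE=ki, SUR=du:
underlying: ekab-ru-am-de
1. 0 -> i / C _ C #: no change
2. 0 -> e / C _ C: inserts after position(s) 4, 8: ekaberuamede
3. b -> p, d -> t, g -> k, v -> f, z -> s / _ #: no change
surface: ekaberuamede

cell ASPECT=ib, POLE=ra, SUR=ne:
underlying: ekab-o-map-b
1. 0 -> i / C _ C #: inserts after position(s) 8: ekabomapib
2. 0 -> e / C _ C: no change
3. b -> p, d -> t, g -> k, v -> f, z -> s / _ #: fires at position(s) 10: ekabomapip
surface: ekabomapip

cell ASPECT=vo, POLE=ra, SUR=ri:
underlying: ekab-ru-tk-b
1. 0 -> i / C _ C #: inserts after position(s) 8: ekabrutkib
2. 0 -> e / C _ C: inserts after position(s) 4, 7: ekaberutekib
3. b -> p, d -> t, g -> k, v -> f, z -> s / _ #: fires at position(s) 12: ekaberutekip
surface: ekaberutekip


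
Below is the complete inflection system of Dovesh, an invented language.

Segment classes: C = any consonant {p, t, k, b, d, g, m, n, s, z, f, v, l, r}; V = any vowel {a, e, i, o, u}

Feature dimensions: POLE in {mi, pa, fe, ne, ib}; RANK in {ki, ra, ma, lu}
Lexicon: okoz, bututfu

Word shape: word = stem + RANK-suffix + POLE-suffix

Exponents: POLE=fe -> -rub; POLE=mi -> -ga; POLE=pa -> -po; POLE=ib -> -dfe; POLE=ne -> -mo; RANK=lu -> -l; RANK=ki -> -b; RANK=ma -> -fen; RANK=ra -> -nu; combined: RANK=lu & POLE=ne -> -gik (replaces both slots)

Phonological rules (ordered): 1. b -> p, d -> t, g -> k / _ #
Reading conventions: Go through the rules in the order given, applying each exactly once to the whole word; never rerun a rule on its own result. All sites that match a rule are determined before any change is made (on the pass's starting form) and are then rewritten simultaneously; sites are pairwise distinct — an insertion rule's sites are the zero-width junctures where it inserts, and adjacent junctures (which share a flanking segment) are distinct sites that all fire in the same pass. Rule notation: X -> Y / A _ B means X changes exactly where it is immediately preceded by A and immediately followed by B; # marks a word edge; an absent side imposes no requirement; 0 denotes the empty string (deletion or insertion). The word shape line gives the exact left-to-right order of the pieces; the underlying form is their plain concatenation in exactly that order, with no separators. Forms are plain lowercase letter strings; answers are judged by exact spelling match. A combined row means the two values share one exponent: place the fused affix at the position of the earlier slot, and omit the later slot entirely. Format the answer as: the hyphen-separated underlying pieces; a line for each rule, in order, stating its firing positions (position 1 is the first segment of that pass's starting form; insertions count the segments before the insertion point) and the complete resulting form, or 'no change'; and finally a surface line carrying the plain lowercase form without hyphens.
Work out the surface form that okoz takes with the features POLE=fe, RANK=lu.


underlying: okoz-l-rub
1. b -> p, d -> t, g -> k / _ #: fires at position(s) 8: okozlrup
surface: okozlrup


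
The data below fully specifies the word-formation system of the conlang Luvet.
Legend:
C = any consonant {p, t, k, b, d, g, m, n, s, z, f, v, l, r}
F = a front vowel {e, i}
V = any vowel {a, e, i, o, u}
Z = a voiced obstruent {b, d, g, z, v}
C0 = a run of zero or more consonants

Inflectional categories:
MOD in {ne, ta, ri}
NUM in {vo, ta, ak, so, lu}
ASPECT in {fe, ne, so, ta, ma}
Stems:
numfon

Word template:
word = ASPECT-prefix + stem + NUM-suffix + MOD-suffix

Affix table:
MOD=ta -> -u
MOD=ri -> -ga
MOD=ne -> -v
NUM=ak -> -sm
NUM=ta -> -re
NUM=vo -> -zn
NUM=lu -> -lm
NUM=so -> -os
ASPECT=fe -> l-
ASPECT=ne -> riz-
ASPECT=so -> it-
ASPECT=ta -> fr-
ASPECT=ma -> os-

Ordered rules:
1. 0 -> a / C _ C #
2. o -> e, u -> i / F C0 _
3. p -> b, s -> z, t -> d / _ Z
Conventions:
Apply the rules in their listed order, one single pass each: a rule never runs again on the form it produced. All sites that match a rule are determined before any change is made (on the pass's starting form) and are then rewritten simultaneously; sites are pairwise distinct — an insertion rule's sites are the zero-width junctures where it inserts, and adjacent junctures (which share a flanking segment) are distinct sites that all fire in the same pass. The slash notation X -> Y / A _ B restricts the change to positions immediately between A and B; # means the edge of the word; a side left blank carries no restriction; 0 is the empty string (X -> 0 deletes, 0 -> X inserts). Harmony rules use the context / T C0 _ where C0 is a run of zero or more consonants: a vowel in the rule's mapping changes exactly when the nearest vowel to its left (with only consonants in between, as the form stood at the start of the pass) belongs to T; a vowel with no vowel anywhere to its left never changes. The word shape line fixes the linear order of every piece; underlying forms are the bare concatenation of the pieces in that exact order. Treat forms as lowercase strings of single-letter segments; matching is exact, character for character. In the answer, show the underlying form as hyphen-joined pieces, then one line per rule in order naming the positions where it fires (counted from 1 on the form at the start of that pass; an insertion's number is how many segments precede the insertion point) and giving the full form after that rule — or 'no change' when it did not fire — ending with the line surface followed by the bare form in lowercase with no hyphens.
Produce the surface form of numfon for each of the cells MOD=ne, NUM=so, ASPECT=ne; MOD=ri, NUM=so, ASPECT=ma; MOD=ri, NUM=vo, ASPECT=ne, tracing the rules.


cell MOD=ne, NUM=so, ASPECT=ne:
underlying: riz-numfon-os-v
1. 0 -> a / C _ C #: inserts after position(s) 11: riznumfonosav
2. o -> e, u -> i / F C0 _: fires at position(s) 5: riznimfonosav
3. p -> b, s -> z, t -> d / _ Z: no change
surface: riznimfonosav

cell MOD=ri, NUM=so, ASPECT=ma:
underlying: os-numfon-os-ga
1. 0 -> a / C _ C #: no change
2. o -> e, u -> i / F C0 _: no change
3. p -> b, s -> z, t -> d / _ Z: fires at position(s) 10: osnumfonozga
surface: osnumfonozga

cell MOD=ri, NUM=vo, ASPECT=ne:
underlying: riz-numfon-zn-ga
1. 0 -> a / C _ C #: no change
2. o -> e, u -> i / F C0 _: fires at position(s) 5: riznimfonznga
3. p -> b, s -> z, t -> d / _ Z: no change
surface: riznimfonznga


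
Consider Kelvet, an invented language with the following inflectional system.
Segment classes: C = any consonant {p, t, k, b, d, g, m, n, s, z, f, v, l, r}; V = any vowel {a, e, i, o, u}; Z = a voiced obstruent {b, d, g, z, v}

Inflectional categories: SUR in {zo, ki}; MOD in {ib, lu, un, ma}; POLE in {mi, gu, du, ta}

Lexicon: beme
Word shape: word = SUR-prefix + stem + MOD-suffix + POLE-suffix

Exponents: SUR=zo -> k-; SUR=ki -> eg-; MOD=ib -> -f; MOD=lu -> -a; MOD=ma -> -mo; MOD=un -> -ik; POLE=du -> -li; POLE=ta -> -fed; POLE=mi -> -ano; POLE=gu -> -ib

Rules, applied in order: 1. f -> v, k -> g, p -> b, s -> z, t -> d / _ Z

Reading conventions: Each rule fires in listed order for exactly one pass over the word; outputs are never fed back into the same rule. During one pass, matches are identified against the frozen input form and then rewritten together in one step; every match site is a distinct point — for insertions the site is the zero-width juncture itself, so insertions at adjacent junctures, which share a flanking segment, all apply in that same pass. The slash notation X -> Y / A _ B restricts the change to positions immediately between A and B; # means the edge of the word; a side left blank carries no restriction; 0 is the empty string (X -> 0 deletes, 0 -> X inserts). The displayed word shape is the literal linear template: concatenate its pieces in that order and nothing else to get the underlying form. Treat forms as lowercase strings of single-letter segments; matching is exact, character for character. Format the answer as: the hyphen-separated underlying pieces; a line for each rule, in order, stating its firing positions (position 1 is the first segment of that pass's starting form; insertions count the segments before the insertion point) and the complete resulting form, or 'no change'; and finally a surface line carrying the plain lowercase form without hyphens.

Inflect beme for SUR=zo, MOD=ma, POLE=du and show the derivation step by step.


underlying: k-beme-mo-li
1. f -> v, k -> g, p -> b, s -> z, t -> d / _ Z: fires at position(s) 1: gbememoli
surface: gbememoli


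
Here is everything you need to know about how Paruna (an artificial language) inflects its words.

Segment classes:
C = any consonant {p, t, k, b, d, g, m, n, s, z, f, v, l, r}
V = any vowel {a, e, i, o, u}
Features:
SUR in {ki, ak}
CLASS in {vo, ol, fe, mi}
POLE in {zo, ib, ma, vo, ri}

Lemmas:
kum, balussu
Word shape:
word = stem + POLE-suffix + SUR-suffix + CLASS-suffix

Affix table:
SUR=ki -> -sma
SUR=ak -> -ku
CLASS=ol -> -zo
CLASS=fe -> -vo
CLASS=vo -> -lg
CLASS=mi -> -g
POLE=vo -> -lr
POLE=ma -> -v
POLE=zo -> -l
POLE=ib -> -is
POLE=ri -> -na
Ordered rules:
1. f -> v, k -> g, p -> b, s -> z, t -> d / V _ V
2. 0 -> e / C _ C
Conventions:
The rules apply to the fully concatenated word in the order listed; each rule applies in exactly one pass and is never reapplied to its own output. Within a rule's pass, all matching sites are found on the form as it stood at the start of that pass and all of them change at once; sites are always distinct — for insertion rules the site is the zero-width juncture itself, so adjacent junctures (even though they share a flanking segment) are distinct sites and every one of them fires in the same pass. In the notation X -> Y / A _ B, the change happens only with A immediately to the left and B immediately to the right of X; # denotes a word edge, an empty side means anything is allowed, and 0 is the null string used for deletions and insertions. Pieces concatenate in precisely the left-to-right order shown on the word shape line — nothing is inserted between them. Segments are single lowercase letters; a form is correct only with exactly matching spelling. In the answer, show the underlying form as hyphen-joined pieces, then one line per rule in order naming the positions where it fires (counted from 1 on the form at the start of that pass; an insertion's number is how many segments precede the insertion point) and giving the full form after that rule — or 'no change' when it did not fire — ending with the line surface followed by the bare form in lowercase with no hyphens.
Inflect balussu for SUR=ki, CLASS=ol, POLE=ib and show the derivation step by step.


underlying: balussu-is-sma-zo
1. f -> v, k -> g, p -> b, s -> z, t -> d / V _ V: no change
2. 0 -> e / C _ C: inserts after position(s) 5, 9, 10: balusesuisesemazo
surface: balusesuisesemazo


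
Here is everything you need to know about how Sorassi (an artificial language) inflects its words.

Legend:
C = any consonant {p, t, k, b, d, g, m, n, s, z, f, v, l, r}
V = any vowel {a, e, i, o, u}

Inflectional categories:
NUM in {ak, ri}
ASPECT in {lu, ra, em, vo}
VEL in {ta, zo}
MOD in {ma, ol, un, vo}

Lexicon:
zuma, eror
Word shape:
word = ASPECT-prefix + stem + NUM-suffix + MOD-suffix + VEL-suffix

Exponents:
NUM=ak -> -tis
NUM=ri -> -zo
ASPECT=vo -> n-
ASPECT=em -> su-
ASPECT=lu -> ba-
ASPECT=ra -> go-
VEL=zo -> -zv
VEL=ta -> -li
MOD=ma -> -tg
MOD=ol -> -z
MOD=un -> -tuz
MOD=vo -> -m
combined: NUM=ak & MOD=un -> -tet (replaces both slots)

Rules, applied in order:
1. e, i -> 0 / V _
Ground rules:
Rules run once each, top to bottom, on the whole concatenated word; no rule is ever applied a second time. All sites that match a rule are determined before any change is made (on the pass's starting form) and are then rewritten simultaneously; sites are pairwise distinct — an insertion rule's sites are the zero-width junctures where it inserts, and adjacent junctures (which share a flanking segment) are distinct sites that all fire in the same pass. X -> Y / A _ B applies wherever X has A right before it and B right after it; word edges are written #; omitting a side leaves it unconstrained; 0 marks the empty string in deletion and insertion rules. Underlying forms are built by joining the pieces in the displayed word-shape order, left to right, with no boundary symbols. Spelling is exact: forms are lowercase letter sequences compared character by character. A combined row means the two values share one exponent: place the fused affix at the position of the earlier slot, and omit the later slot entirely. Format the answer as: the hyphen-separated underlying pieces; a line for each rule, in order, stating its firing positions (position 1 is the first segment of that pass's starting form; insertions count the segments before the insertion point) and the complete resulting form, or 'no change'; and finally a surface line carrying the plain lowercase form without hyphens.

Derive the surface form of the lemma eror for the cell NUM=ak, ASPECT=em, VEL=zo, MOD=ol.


underlying: su-eror-tis-z-zv
1. e, i -> 0 / V _: fires at position(s) 3: surortiszzv
surface: surortiszzv


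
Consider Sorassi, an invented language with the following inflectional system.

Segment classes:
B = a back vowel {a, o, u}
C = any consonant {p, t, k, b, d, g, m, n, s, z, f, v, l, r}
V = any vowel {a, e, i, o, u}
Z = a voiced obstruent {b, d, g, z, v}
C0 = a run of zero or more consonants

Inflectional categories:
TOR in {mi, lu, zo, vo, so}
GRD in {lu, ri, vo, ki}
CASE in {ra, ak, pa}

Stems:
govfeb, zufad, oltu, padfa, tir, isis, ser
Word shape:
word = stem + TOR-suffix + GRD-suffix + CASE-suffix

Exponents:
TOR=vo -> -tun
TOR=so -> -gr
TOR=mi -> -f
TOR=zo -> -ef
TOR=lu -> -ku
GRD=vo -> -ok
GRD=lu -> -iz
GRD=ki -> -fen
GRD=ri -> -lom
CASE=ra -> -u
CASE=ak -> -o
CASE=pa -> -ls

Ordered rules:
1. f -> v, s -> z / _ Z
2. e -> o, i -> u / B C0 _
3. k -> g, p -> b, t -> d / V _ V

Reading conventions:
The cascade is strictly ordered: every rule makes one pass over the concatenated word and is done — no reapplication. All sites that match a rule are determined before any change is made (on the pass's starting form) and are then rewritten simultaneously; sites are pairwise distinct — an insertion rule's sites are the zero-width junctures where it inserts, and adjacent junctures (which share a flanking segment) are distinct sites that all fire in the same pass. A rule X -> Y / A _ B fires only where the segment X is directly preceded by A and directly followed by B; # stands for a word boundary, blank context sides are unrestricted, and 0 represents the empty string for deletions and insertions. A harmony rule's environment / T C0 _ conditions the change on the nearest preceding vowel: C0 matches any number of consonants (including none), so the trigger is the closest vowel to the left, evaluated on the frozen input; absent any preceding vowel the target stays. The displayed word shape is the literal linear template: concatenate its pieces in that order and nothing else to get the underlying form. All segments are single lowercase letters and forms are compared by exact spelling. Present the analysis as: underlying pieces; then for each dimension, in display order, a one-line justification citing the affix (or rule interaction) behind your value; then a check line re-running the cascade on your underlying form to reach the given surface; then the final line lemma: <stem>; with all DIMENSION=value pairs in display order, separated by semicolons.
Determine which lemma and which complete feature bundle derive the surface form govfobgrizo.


underlying: govfeb-gr-iz-o
TOR=so - signalled by the affix -gr
GRD=lu - signalled by the affix -iz
CASE=ak - signalled by the affix -o
check: govfebgrizo -> govfebgrizo -> govfobgrizo -> govfobgrizo
lemma: govfeb; TOR=so; GRD=lu; CASE=ak


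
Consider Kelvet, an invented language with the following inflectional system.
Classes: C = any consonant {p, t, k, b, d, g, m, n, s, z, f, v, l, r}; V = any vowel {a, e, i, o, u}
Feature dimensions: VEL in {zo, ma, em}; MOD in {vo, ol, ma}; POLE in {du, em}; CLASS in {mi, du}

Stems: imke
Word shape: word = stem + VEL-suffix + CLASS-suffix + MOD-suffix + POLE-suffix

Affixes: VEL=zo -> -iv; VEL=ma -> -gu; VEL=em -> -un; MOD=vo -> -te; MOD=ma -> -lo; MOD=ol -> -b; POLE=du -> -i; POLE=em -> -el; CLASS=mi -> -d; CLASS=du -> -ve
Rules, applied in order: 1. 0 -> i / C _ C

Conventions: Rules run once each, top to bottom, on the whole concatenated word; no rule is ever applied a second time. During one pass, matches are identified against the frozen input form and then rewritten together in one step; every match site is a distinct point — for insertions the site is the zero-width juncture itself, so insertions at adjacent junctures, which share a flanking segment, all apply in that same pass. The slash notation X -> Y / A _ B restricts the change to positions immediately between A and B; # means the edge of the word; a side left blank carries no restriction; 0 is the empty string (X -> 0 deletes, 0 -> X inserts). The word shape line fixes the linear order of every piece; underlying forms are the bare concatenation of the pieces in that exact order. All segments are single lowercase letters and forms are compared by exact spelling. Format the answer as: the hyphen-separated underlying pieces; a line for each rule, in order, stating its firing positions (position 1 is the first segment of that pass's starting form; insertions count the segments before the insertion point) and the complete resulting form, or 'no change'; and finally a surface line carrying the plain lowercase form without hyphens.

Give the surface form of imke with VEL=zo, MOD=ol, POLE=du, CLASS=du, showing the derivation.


underlying: imke-iv-ve-b-i
1. 0 -> i / C _ C: inserts after position(s) 2, 6: imikeivivebi
surface: imikeivivebi


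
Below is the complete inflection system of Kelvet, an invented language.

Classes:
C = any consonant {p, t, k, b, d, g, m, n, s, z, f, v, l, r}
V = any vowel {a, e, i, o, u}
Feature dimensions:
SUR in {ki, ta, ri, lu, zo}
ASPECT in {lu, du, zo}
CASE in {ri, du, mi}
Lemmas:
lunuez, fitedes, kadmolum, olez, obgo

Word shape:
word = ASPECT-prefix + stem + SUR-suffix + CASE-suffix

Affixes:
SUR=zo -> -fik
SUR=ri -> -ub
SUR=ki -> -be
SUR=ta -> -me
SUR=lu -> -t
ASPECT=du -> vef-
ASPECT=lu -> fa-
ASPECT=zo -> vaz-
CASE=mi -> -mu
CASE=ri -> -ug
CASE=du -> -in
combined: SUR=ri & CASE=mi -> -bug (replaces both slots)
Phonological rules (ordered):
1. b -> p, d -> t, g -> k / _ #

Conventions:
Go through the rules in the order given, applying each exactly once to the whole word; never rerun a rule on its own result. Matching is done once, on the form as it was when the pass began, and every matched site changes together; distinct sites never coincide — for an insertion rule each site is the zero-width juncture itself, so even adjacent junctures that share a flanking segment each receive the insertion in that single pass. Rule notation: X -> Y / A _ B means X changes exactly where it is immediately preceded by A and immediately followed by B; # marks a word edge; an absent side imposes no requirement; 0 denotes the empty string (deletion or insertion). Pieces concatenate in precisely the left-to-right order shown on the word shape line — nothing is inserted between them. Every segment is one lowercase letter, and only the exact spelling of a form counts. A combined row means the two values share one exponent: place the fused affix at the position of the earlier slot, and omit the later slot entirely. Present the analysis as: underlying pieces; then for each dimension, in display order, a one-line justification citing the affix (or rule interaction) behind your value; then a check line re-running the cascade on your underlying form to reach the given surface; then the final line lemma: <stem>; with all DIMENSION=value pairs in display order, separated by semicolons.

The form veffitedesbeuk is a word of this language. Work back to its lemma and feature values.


underlying: vef-fitedes-be-ug
SUR=ki - signalled by the affix -be
ASPECT=du - signalled by the affix vef-
CASE=ri - signalled by the affix -ug
check: veffitedesbeug -> veffitedesbeuk
lemma: fitedes; SUR=ki; ASPECT=du; CASE=ri


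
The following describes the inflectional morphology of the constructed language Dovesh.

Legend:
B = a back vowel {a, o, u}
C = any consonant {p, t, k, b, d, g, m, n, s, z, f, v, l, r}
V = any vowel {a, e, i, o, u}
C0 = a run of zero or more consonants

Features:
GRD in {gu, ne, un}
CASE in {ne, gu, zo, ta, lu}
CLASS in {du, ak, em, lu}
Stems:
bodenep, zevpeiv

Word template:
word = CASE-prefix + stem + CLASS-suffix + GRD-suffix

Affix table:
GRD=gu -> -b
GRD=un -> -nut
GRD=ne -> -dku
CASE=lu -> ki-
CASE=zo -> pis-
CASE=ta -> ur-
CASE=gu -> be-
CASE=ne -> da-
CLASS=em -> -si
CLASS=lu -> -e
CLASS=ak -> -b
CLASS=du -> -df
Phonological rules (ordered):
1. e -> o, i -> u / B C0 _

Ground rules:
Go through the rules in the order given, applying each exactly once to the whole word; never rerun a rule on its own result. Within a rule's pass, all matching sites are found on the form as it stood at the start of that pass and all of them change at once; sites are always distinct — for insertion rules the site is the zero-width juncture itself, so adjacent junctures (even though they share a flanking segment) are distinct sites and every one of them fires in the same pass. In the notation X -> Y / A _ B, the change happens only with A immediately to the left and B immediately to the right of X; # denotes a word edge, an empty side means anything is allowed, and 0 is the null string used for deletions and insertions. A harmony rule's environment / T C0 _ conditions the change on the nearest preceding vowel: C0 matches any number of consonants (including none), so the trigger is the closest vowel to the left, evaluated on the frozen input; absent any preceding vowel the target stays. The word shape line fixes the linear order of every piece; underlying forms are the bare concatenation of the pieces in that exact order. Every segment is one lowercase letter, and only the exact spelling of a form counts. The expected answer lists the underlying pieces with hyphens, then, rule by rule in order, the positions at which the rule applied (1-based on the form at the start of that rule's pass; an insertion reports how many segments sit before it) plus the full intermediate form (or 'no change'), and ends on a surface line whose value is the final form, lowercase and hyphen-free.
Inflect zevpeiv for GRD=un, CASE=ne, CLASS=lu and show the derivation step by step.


underlying: da-zevpeiv-e-nut
1. e -> o, i -> u / B C0 _: fires at position(s) 4: dazovpeivenut
surface: dazovpeivenut
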